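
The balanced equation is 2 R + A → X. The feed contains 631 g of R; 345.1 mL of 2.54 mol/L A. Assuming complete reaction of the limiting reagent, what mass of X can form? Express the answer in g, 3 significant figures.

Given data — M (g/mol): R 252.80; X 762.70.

669 g

n(R) = 631.0 / 252.80 = 2.496 mol
n(A) = 2.54 × 345.1/1000 = 0.8766 mol
n/ν → R: 1.248, A: 0.8766; A is limiting.
n(X) = (1/1) × 0.8766 = 0.8766 mol
mass = 0.8766 × 762.70 = 668.6 g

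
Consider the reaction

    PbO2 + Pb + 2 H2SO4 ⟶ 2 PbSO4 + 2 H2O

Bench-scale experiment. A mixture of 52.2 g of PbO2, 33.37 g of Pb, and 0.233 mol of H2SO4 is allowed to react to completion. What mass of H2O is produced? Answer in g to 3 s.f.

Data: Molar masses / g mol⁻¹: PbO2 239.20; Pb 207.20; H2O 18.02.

4.20 g

n(PbO2) = 52.20 / 239.20 = 0.2182 mol
n(Pb) = 33.37 / 207.20 = 0.1611 mol
n(H2SO4) = 0.2330 mol
n/ν → PbO2: 0.2182, Pb: 0.1611, H2SO4: 0.1165; H2SO4 is limiting.
n(H2O) = (2/2) × 0.2330 = 0.2330 mol
mass = 0.2330 × 18.02 = 4.199 g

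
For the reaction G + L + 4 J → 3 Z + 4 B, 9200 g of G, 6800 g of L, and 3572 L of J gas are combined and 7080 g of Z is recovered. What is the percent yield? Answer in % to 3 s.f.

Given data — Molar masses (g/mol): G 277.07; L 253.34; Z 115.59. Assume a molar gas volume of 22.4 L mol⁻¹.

76.1 %

n(G) = 9200 / 277.07 = 33.20 mol
n(L) = 6800 / 253.34 = 26.84 mol
n(J) = 3572 / 22.4 = 159.5 mol
n/ν for G = 33.20/1 = 33.20
n/ν for L = 26.84/1 = 26.84
n/ν for J = 159.5/4 = 39.88
Smallest n/ν is L → limiting reagent.
theoretical n(Z) = (3/1) × 26.84 = 80.52 mol → 9307 g
% yield = 7080 / 9307 × 100 = 76.07 %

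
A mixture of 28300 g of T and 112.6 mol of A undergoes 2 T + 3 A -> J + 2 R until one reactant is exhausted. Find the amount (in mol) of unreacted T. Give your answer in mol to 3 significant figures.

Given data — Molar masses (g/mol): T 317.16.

n(T) = 28300 / 317.16 = 89.23 mol
n(A) = 112.6 mol
n/ν for T = 89.23/2 = 44.62
n/ν for A = 112.6/3 = 37.53
Smallest n/ν is A → limiting reagent.
T consumed = (2/3) × 112.6 = 75.07 mol
T remaining = 89.23 − 75.07 = 14.16 mol

14.2 mol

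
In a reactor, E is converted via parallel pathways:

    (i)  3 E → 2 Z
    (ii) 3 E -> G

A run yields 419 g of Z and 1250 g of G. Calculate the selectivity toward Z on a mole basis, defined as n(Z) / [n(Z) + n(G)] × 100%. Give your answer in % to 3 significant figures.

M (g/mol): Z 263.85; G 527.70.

n(Z) = 419 / 263.85 = 1.588 mol
n(G) = 1250 / 527.70 = 2.369 mol
selectivity = 1.588/(1.588+2.369) × 100 = 40.13 %

40.1 %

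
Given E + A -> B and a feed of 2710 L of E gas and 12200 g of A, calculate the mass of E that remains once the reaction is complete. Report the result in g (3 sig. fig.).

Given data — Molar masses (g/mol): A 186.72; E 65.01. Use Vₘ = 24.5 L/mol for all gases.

n(E) = 2710 / 24.5 = 110.6 mol
n(A) = 12200 / 186.72 = 65.34 mol
n/ν → E: 110.6, A: 65.34; A is limiting.
E consumed = (1/1) × 65.34 = 65.34 mol
E remaining = 110.6 − 65.34 = 45.26 mol
mass = 45.26 × 65.01 = 2942 g

2940 g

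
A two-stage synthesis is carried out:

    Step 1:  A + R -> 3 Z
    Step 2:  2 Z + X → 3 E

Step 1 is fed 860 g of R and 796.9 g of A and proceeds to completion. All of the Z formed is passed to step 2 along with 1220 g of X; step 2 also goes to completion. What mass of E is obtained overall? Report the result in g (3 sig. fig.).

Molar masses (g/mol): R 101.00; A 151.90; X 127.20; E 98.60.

2330 g

Step 1:
n(R) = 860.0 / 101.00 = 8.515 mol
n(A) = 796.9 / 151.90 = 5.246 mol
n/ν → R: 8.515, A: 5.246; A is limiting.
n(Z) produced = (3/1) × 5.246 = 15.74 mol
Step 2:
n(Z) available = 15.74 mol
n(X) = 1220 / 127.20 = 9.591 mol
n/ν → Z: 7.870, X: 9.591; Z is limiting.
n(E) = (3/2) × 15.74 = 23.61 mol
mass = 23.61 × 98.60 = 2328 g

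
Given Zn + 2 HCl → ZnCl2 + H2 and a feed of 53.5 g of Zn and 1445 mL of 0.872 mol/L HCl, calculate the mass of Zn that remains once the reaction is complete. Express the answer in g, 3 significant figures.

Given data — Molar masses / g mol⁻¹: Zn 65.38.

n(Zn) = 53.50 / 65.38 = 0.8183 mol
n(HCl) = 0.872 × 1445/1000 = 1.260 mol
n/ν for Zn = 0.8183/1 = 0.8183
n/ν for HCl = 1.260/2 = 0.6300
Smallest n/ν is HCl → limiting reagent.
Zn consumed = (1/2) × 1.260 = 0.6300 mol
Zn remaining = 0.8183 − 0.6300 = 0.1883 mol
mass = 0.1883 × 65.38 = 12.31 g

12.3 g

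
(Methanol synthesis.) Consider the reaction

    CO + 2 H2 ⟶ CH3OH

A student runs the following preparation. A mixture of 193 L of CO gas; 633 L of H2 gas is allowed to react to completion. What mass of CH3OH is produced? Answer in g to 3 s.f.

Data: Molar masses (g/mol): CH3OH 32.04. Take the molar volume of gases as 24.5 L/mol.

252 g

n(CO) = 193.0 / 24.5 = 7.878 mol
n(H2) = 633.0 / 24.5 = 25.84 mol
n/ν for CO = 7.878/1 = 7.878
n/ν for H2 = 25.84/2 = 12.92
Smallest n/ν is CO → limiting reagent.
n(CH3OH) = (1/1) × 7.878 = 7.878 mol
mass = 7.878 × 32.04 = 252.4 g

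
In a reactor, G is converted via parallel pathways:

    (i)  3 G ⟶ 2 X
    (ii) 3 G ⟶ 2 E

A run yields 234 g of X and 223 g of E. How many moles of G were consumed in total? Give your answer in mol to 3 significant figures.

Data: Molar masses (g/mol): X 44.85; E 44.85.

15.3 mol

n(X) = 234 / 44.85 = 5.217 mol
n(E) = 223 / 44.85 = 4.972 mol
n(G) via (i) = (3/2)×5.217 = 7.826 mol
n(G) via (ii) = (3/2)×4.972 = 7.458 mol
total n(G) = 7.826 + 7.458 = 15.28 mol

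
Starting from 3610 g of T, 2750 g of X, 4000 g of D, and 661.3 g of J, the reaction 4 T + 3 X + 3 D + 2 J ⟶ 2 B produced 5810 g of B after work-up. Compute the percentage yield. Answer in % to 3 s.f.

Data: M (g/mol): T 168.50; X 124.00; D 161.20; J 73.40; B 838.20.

76.9 %

n(T) = 3610 / 168.50 = 21.42 mol
n(X) = 2750 / 124.00 = 22.18 mol
n(D) = 4000 / 161.20 = 24.81 mol
n(J) = 661.3 / 73.40 = 9.010 mol
n/ν for T = 21.42/4 = 5.355
n/ν for X = 22.18/3 = 7.393
n/ν for D = 24.81/3 = 8.270
n/ν for J = 9.010/2 = 4.505
Smallest n/ν is J → limiting reagent.
theoretical n(B) = (2/2) × 9.010 = 9.010 mol → 7552 g
% yield = 5810 / 7552 × 100 = 76.93 %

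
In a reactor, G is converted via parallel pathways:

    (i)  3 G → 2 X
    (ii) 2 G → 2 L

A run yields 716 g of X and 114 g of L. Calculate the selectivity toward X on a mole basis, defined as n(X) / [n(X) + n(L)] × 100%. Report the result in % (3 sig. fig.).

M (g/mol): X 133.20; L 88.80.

n(X) = 716 / 133.20 = 5.375 mol
n(L) = 114 / 88.80 = 1.284 mol
selectivity = 5.375/(5.375+1.284) × 100 = 80.72 %

80.7 %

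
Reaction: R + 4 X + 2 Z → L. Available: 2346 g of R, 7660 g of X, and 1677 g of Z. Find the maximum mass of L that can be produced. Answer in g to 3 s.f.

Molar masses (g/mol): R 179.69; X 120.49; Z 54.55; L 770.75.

n(R) = 2346 / 179.69 = 13.06 mol
n(X) = 7660 / 120.49 = 63.57 mol
n(Z) = 1677 / 54.55 = 30.74 mol
n/ν → R: 13.06, X: 15.89, Z: 15.37; R is limiting.
n(L) = (1/1) × 13.06 = 13.06 mol
mass = 13.06 × 770.75 = 10070 g

10100 g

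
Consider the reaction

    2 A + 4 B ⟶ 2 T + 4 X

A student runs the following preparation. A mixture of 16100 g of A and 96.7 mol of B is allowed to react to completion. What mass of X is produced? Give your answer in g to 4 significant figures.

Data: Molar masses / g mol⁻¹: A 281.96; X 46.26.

n(A) = 16100 / 281.96 = 57.10 mol
n(B) = 96.70 mol
n/ν for A = 57.10/2 = 28.55
n/ν for B = 96.70/4 = 24.18
Smallest n/ν is B → limiting reagent.
n(X) = (4/4) × 96.70 = 96.70 mol
mass = 96.70 × 46.26 = 4473 g

4473 g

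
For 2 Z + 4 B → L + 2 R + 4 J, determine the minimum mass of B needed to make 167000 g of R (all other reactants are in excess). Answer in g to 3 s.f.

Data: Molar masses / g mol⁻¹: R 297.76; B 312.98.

351000 g

n(R) = 167000 / 297.76 = 560.9 mol
n(B) = (4/2) × 560.9 = 1122 mol
mass = 1122 × 312.98 = 351200 g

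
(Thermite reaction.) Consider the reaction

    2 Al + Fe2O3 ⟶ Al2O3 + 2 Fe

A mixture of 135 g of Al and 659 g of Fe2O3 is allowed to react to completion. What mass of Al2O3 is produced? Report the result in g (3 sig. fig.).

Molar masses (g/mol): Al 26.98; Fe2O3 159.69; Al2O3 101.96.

n(Al) = 135.0 / 26.98 = 5.004 mol
n(Fe2O3) = 659.0 / 159.69 = 4.127 mol
n/ν → Al: 2.502, Fe2O3: 4.127; Al is limiting.
n(Al2O3) = (1/2) × 5.004 = 2.502 mol
mass = 2.502 × 101.96 = 255.1 g

255 g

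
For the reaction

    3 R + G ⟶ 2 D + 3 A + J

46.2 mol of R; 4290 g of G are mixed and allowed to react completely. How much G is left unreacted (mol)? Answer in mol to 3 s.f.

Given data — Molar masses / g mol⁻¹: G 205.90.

5.44 mol

n(R) = 46.20 mol
n(G) = 4290 / 205.90 = 20.84 mol
n/ν → R: 15.40, G: 20.84; R is limiting.
G consumed = (1/3) × 46.20 = 15.40 mol
G remaining = 20.84 − 15.40 = 5.440 mol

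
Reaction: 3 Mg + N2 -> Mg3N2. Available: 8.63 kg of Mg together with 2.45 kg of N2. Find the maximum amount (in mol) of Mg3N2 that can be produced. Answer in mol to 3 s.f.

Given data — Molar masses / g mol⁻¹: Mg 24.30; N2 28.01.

n(Mg) = 8.630×1000 / 24.30 = 355.1 mol
n(N2) = 2.450×1000 / 28.01 = 87.47 mol
n/ν for Mg = 355.1/3 = 118.4
n/ν for N2 = 87.47/1 = 87.47
Smallest n/ν is N2 → limiting reagent.
n(Mg3N2) = (1/1) × 87.47 = 87.47 mol

87.5 mol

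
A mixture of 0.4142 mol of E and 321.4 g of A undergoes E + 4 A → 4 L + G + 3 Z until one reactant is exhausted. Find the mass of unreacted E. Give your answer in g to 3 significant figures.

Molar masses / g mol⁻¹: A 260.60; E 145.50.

n(E) = 0.4142 mol
n(A) = 321.4 / 260.60 = 1.233 mol
n/ν → E: 0.4142, A: 0.3083; A is limiting.
E consumed = (1/4) × 1.233 = 0.3083 mol
E remaining = 0.4142 − 0.3083 = 0.1059 mol
mass = 0.1059 × 145.50 = 15.41 g

15.4 g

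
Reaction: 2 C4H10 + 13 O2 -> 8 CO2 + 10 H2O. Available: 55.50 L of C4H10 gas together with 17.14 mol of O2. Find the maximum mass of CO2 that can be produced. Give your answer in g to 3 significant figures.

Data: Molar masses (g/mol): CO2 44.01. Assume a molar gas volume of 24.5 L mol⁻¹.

399 g

n(C4H10) = 55.50 / 24.5 = 2.265 mol
n(O2) = 17.14 mol
n/ν → C4H10: 1.133, O2: 1.318; C4H10 is limiting.
n(CO2) = (8/2) × 2.265 = 9.060 mol
mass = 9.060 × 44.01 = 398.7 g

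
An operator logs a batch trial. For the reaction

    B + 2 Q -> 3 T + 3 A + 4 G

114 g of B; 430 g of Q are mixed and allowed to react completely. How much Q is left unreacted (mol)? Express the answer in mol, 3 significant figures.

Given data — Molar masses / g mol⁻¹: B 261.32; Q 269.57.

n(B) = 114.0 / 261.32 = 0.4362 mol
n(Q) = 430.0 / 269.57 = 1.595 mol
n/ν for B = 0.4362/1 = 0.4362
n/ν for Q = 1.595/2 = 0.7975
Smallest n/ν is B → limiting reagent.
Q consumed = (2/1) × 0.4362 = 0.8724 mol
Q remaining = 1.595 − 0.8724 = 0.7226 mol

0.723 mol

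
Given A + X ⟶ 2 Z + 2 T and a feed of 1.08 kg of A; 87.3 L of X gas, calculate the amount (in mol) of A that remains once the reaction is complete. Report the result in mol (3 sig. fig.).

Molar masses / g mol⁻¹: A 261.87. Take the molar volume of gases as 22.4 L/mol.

0.227 mol

n(A) = 1.080×1000 / 261.87 = 4.124 mol
n(X) = 87.30 / 22.4 = 3.897 mol
n/ν for A = 4.124/1 = 4.124
n/ν for X = 3.897/1 = 3.897
Smallest n/ν is X → limiting reagent.
A consumed = (1/1) × 3.897 = 3.897 mol
A remaining = 4.124 − 3.897 = 0.2270 mol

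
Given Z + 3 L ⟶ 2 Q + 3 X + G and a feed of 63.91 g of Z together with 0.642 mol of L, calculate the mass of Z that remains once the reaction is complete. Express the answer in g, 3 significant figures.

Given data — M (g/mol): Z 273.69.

n(Z) = 63.91 / 273.69 = 0.2335 mol
n(L) = 0.6420 mol
n/ν for Z = 0.2335/1 = 0.2335
n/ν for L = 0.6420/3 = 0.2140
Smallest n/ν is L → limiting reagent.
Z consumed = (1/3) × 0.6420 = 0.2140 mol
Z remaining = 0.2335 − 0.2140 = 0.01950 mol
mass = 0.01950 × 273.69 = 5.337 g

5.34 g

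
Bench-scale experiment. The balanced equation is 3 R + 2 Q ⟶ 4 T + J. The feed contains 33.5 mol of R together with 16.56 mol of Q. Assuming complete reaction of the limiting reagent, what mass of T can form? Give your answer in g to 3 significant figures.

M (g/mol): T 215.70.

n(R) = 33.50 mol
n(Q) = 16.56 mol
n/ν for R = 33.50/3 = 11.17
n/ν for Q = 16.56/2 = 8.280
Smallest n/ν is Q → limiting reagent.
n(T) = (4/2) × 16.56 = 33.12 mol
mass = 33.12 × 215.70 = 7144 g

7140 g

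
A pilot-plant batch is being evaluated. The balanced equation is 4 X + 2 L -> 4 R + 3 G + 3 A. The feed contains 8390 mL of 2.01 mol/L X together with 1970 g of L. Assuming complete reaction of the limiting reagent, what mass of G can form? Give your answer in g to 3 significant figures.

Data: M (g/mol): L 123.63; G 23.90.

302 g

n(X) = 2.01 × 8390/1000 = 16.86 mol
n(L) = 1970 / 123.63 = 15.93 mol
n/ν → X: 4.215, L: 7.965; X is limiting.
n(G) = (3/4) × 16.86 = 12.65 mol
mass = 12.65 × 23.90 = 302.3 g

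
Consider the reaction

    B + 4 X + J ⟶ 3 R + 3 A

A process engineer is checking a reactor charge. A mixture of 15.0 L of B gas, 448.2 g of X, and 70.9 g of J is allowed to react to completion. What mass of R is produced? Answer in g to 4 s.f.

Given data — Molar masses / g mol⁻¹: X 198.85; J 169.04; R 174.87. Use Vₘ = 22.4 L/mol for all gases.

220.0 g

n(B) = 15.00 / 22.4 = 0.6696 mol
n(X) = 448.2 / 198.85 = 2.254 mol
n(J) = 70.90 / 169.04 = 0.4194 mol
n/ν → B: 0.6696, X: 0.5635, J: 0.4194; J is limiting.
n(R) = (3/1) × 0.4194 = 1.258 mol
mass = 1.258 × 174.87 = 220.0 g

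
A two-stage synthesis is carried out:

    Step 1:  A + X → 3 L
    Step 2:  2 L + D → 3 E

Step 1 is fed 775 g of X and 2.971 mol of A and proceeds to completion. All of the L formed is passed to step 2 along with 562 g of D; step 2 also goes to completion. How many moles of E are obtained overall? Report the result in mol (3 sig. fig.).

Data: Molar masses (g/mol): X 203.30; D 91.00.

Step 1:
n(X) = 775.0 / 203.30 = 3.812 mol
n(A) = 2.971 mol
n/ν for X = 3.812/1 = 3.812
n/ν for A = 2.971/1 = 2.971
Smallest n/ν is A → limiting reagent.
n(L) produced = (3/1) × 2.971 = 8.913 mol
Step 2:
n(L) available = 8.913 mol
n(D) = 562.0 / 91.00 = 6.176 mol
n/ν for L = 8.913/2 = 4.457
n/ν for D = 6.176/1 = 6.176
Smallest n/ν is L → limiting reagent.
n(E) = (3/2) × 8.913 = 13.37 mol

13.4 mol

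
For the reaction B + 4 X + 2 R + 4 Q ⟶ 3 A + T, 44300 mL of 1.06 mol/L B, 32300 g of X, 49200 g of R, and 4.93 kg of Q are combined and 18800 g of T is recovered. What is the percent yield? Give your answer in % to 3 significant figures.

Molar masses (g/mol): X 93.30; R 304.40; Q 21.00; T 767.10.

n(B) = 1.06 × 44300/1000 = 46.96 mol
n(X) = 32300 / 93.30 = 346.2 mol
n(R) = 49200 / 304.40 = 161.6 mol
n(Q) = 4.930×1000 / 21.00 = 234.8 mol
n/ν for B = 46.96/1 = 46.96
n/ν for X = 346.2/4 = 86.55
n/ν for R = 161.6/2 = 80.80
n/ν for Q = 234.8/4 = 58.70
Smallest n/ν is B → limiting reagent.
theoretical n(T) = (1/1) × 46.96 = 46.96 mol → 36020 g
% yield = 18800 / 36020 × 100 = 52.19 %

52.2 %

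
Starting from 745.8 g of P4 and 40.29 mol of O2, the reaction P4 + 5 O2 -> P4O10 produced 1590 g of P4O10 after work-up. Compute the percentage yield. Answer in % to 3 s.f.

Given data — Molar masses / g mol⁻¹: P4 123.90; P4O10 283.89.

n(P4) = 745.8 / 123.90 = 6.019 mol
n(O2) = 40.29 mol
n/ν → P4: 6.019, O2: 8.058; P4 is limiting.
theoretical n(P4O10) = (1/1) × 6.019 = 6.019 mol → 1709 g
% yield = 1590 / 1709 × 100 = 93.04 %

93.0 %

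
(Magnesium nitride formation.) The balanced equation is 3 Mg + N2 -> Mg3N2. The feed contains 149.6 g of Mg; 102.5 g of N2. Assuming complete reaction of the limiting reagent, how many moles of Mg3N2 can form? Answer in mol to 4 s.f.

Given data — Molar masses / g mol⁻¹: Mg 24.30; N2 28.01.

2.052 mol

n(Mg) = 149.6 / 24.30 = 6.156 mol
n(N2) = 102.5 / 28.01 = 3.659 mol
n/ν → Mg: 2.052, N2: 3.659; Mg is limiting.
n(Mg3N2) = (1/3) × 6.156 = 2.052 mol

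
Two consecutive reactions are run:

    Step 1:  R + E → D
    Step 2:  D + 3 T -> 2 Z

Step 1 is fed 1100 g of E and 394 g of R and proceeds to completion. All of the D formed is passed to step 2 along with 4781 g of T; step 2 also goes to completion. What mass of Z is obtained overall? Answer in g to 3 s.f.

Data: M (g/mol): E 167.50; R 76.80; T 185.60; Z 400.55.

Step 1:
n(E) = 1100 / 167.50 = 6.567 mol
n(R) = 394.0 / 76.80 = 5.130 mol
n/ν for E = 6.567/1 = 6.567
n/ν for R = 5.130/1 = 5.130
Smallest n/ν is R → limiting reagent.
n(D) produced = (1/1) × 5.130 = 5.130 mol
Step 2:
n(D) available = 5.130 mol
n(T) = 4781 / 185.60 = 25.76 mol
n/ν for D = 5.130/1 = 5.130
n/ν for T = 25.76/3 = 8.587
Smallest n/ν is D → limiting reagent.
n(Z) = (2/1) × 5.130 = 10.26 mol
mass = 10.26 × 400.55 = 4110 g

4110 g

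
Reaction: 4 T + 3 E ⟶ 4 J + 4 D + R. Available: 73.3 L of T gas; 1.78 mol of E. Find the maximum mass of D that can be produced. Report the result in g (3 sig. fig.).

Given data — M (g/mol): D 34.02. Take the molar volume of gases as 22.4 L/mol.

80.7 g

n(T) = 73.30 / 22.4 = 3.272 mol
n(E) = 1.780 mol
n/ν for T = 3.272/4 = 0.8180
n/ν for E = 1.780/3 = 0.5933
Smallest n/ν is E → limiting reagent.
n(D) = (4/3) × 1.780 = 2.373 mol
mass = 2.373 × 34.02 = 80.73 g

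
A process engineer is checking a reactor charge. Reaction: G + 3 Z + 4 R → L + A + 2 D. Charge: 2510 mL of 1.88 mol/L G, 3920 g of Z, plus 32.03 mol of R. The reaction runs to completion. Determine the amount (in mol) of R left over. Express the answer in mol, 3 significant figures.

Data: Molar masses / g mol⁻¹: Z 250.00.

n(G) = 1.88 × 2510/1000 = 4.719 mol
n(Z) = 3920 / 250.00 = 15.68 mol
n(R) = 32.03 mol
n/ν → G: 4.719, Z: 5.227, R: 8.008; G is limiting.
R consumed = (4/1) × 4.719 = 18.88 mol
R remaining = 32.03 − 18.88 = 13.15 mol

13.2 mol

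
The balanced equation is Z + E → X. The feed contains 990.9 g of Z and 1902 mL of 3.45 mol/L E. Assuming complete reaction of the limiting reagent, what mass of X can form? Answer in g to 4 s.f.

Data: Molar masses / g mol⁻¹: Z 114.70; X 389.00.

n(Z) = 990.9 / 114.70 = 8.639 mol
n(E) = 3.45 × 1902/1000 = 6.562 mol
n/ν for Z = 8.639/1 = 8.639
n/ν for E = 6.562/1 = 6.562
Smallest n/ν is E → limiting reagent.
n(X) = (1/1) × 6.562 = 6.562 mol
mass = 6.562 × 389.00 = 2553 g

2553 g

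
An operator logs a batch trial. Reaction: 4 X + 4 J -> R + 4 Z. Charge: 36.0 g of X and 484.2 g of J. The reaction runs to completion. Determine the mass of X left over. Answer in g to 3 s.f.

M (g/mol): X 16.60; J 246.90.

n(X) = 36.00 / 16.60 = 2.169 mol
n(J) = 484.2 / 246.90 = 1.961 mol
n/ν → X: 0.5423, J: 0.4903; J is limiting.
X consumed = (4/4) × 1.961 = 1.961 mol
X remaining = 2.169 − 1.961 = 0.2080 mol
mass = 0.2080 × 16.60 = 3.453 g

3.45 g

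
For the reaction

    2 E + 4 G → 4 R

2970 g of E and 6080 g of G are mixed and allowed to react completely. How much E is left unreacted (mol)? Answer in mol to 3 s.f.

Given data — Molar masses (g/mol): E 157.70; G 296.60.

8.58 mol

n(E) = 2970 / 157.70 = 18.83 mol
n(G) = 6080 / 296.60 = 20.50 mol
n/ν → E: 9.415, G: 5.125; G is limiting.
E consumed = (2/4) × 20.50 = 10.25 mol
E remaining = 18.83 − 10.25 = 8.580 mol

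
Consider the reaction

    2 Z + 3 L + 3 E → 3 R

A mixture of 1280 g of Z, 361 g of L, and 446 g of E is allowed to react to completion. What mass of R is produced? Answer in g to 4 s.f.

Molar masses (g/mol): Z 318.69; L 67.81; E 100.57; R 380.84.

1689 g

n(Z) = 1280 / 318.69 = 4.016 mol
n(L) = 361.0 / 67.81 = 5.324 mol
n(E) = 446.0 / 100.57 = 4.435 mol
n/ν for Z = 4.016/2 = 2.008
n/ν for L = 5.324/3 = 1.775
n/ν for E = 4.435/3 = 1.478
Smallest n/ν is E → limiting reagent.
n(R) = (3/3) × 4.435 = 4.435 mol
mass = 4.435 × 380.84 = 1689 g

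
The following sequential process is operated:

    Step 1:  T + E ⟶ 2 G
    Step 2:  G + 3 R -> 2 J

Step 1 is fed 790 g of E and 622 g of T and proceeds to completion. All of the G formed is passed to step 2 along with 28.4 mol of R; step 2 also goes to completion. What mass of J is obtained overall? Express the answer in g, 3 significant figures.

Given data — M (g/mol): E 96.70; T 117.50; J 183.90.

Step 1:
n(E) = 790.0 / 96.70 = 8.170 mol
n(T) = 622.0 / 117.50 = 5.294 mol
n/ν for E = 8.170/1 = 8.170
n/ν for T = 5.294/1 = 5.294
Smallest n/ν is T → limiting reagent.
n(G) produced = (2/1) × 5.294 = 10.59 mol
Step 2:
n(G) available = 10.59 mol
n(R) = 28.40 mol
n/ν for G = 10.59/1 = 10.59
n/ν for R = 28.40/3 = 9.467
Smallest n/ν is R → limiting reagent.
n(J) = (2/3) × 28.40 = 18.93 mol
mass = 18.93 × 183.90 = 3481 g

3480 g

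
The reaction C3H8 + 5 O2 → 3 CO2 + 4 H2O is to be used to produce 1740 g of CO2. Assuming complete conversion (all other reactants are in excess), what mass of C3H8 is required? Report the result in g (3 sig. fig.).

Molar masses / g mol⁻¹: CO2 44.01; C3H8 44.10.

581 g

n(CO2) = 1740 / 44.01 = 39.54 mol
n(C3H8) = (1/3) × 39.54 = 13.18 mol
mass = 13.18 × 44.10 = 581.2 g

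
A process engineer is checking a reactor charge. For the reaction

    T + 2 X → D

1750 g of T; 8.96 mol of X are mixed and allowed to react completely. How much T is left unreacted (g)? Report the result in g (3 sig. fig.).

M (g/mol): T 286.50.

n(T) = 1750 / 286.50 = 6.108 mol
n(X) = 8.960 mol
n/ν for T = 6.108/1 = 6.108
n/ν for X = 8.960/2 = 4.480
Smallest n/ν is X → limiting reagent.
T consumed = (1/2) × 8.960 = 4.480 mol
T remaining = 6.108 − 4.480 = 1.628 mol
mass = 1.628 × 286.50 = 466.4 g

466 g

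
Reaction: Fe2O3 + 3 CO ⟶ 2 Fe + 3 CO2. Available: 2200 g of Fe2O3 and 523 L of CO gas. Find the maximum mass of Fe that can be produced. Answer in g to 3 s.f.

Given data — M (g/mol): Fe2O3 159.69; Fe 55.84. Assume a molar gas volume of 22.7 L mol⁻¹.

n(Fe2O3) = 2200 / 159.69 = 13.78 mol
n(CO) = 523.0 / 22.7 = 23.04 mol
n/ν for Fe2O3 = 13.78/1 = 13.78
n/ν for CO = 23.04/3 = 7.680
Smallest n/ν is CO → limiting reagent.
n(Fe) = (2/3) × 23.04 = 15.36 mol
mass = 15.36 × 55.84 = 857.7 g

858 g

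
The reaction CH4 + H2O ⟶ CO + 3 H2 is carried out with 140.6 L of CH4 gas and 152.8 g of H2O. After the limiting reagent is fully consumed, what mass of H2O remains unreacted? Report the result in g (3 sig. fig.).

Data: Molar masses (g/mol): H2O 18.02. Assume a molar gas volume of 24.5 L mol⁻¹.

n(CH4) = 140.6 / 24.5 = 5.739 mol
n(H2O) = 152.8 / 18.02 = 8.479 mol
n/ν for CH4 = 5.739/1 = 5.739
n/ν for H2O = 8.479/1 = 8.479
Smallest n/ν is CH4 → limiting reagent.
H2O consumed = (1/1) × 5.739 = 5.739 mol
H2O remaining = 8.479 − 5.739 = 2.740 mol
mass = 2.740 × 18.02 = 49.37 g

49.4 g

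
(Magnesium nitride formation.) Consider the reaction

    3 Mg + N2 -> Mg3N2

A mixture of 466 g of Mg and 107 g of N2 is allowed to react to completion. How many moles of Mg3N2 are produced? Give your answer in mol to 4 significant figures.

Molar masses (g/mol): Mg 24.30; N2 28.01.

3.820 mol

n(Mg) = 466.0 / 24.30 = 19.18 mol
n(N2) = 107.0 / 28.01 = 3.820 mol
n/ν for Mg = 19.18/3 = 6.393
n/ν for N2 = 3.820/1 = 3.820
Smallest n/ν is N2 → limiting reagent.
n(Mg3N2) = (1/1) × 3.820 = 3.820 mol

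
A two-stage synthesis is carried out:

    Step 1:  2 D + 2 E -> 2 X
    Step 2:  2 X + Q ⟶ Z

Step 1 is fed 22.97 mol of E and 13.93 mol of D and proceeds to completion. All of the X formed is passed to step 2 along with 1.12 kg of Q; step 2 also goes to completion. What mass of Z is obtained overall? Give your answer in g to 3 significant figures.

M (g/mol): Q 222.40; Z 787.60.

Step 1:
n(E) = 22.97 mol
n(D) = 13.93 mol
n/ν for E = 22.97/2 = 11.49
n/ν for D = 13.93/2 = 6.965
Smallest n/ν is D → limiting reagent.
n(X) produced = (2/2) × 13.93 = 13.93 mol
Step 2:
n(X) available = 13.93 mol
n(Q) = 1.120×1000 / 222.40 = 5.036 mol
n/ν for X = 13.93/2 = 6.965
n/ν for Q = 5.036/1 = 5.036
Smallest n/ν is Q → limiting reagent.
n(Z) = (1/1) × 5.036 = 5.036 mol
mass = 5.036 × 787.60 = 3966 g

3970 g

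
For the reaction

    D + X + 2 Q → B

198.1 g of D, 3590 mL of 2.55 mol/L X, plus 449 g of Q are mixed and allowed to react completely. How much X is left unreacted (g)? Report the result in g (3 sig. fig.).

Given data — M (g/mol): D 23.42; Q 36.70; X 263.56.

801 g

n(D) = 198.1 / 23.42 = 8.459 mol
n(X) = 2.55 × 3590/1000 = 9.155 mol
n(Q) = 449.0 / 36.70 = 12.23 mol
n/ν for D = 8.459/1 = 8.459
n/ν for X = 9.155/1 = 9.155
n/ν for Q = 12.23/2 = 6.115
Smallest n/ν is Q → limiting reagent.
X consumed = (1/2) × 12.23 = 6.115 mol
X remaining = 9.155 − 6.115 = 3.040 mol
mass = 3.040 × 263.56 = 801.2 g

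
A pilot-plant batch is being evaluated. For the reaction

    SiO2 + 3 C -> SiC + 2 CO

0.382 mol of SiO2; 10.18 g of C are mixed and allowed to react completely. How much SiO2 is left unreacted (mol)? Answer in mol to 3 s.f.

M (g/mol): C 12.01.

n(SiO2) = 0.3820 mol
n(C) = 10.18 / 12.01 = 0.8476 mol
n/ν for SiO2 = 0.3820/1 = 0.3820
n/ν for C = 0.8476/3 = 0.2825
Smallest n/ν is C → limiting reagent.
SiO2 consumed = (1/3) × 0.8476 = 0.2825 mol
SiO2 remaining = 0.3820 − 0.2825 = 0.09950 mol

0.0995 mol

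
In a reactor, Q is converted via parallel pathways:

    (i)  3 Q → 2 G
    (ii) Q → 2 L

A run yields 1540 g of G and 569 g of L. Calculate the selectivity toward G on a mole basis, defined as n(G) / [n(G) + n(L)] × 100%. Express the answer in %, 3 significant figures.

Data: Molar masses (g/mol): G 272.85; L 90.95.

n(G) = 1540 / 272.85 = 5.644 mol
n(L) = 569 / 90.95 = 6.256 mol
selectivity = 5.644/(5.644+6.256) × 100 = 47.43 %

47.4 %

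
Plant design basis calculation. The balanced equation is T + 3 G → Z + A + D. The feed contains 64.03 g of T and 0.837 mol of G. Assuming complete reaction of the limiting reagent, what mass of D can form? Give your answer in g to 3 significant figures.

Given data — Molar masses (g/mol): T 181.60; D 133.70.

37.3 g

n(T) = 64.03 / 181.60 = 0.3526 mol
n(G) = 0.8370 mol
n/ν for T = 0.3526/1 = 0.3526
n/ν for G = 0.8370/3 = 0.2790
Smallest n/ν is G → limiting reagent.
n(D) = (1/3) × 0.8370 = 0.2790 mol
mass = 0.2790 × 133.70 = 37.30 g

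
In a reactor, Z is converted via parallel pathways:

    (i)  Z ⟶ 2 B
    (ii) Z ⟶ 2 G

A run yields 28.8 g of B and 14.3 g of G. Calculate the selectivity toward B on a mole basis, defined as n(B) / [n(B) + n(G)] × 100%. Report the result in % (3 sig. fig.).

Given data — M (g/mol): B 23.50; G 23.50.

66.8 %

n(B) = 28.8 / 23.50 = 1.226 mol
n(G) = 14.3 / 23.50 = 0.6085 mol
selectivity = 1.226/(1.226+0.6085) × 100 = 66.83 %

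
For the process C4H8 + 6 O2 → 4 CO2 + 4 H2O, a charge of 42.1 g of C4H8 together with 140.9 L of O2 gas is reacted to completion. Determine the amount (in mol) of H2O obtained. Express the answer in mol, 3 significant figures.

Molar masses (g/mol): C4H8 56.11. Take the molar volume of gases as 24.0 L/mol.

n(C4H8) = 42.10 / 56.11 = 0.7503 mol
n(O2) = 140.9 / 24.0 = 5.871 mol
n/ν → C4H8: 0.7503, O2: 0.9785; C4H8 is limiting.
n(H2O) = (4/1) × 0.7503 = 3.001 mol

3.00 mol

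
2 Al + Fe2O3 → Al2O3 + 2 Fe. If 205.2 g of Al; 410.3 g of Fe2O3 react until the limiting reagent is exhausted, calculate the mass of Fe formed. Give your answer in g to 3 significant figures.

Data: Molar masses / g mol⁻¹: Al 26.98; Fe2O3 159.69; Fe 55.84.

287 g

n(Al) = 205.2 / 26.98 = 7.606 mol
n(Fe2O3) = 410.3 / 159.69 = 2.569 mol
n/ν for Al = 7.606/2 = 3.803
n/ν for Fe2O3 = 2.569/1 = 2.569
Smallest n/ν is Fe2O3 → limiting reagent.
n(Fe) = (2/1) × 2.569 = 5.138 mol
mass = 5.138 × 55.84 = 286.9 g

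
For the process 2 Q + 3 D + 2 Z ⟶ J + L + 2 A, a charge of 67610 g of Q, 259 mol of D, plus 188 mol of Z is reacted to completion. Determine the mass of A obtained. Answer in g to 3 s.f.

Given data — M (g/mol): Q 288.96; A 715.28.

124000 g

n(Q) = 67610 / 288.96 = 234.0 mol
n(D) = 259.0 mol
n(Z) = 188.0 mol
n/ν for Q = 234.0/2 = 117.0
n/ν for D = 259.0/3 = 86.33
n/ν for Z = 188.0/2 = 94.00
Smallest n/ν is D → limiting reagent.
n(A) = (2/3) × 259.0 = 172.7 mol
mass = 172.7 × 715.28 = 123500 g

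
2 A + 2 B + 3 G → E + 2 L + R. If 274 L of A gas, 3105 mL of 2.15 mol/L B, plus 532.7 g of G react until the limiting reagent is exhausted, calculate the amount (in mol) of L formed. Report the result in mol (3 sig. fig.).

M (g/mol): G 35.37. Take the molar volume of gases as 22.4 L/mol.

n(A) = 274.0 / 22.4 = 12.23 mol
n(B) = 2.15 × 3105/1000 = 6.676 mol
n(G) = 532.7 / 35.37 = 15.06 mol
n/ν for A = 12.23/2 = 6.115
n/ν for B = 6.676/2 = 3.338
n/ν for G = 15.06/3 = 5.020
Smallest n/ν is B → limiting reagent.
n(L) = (2/2) × 6.676 = 6.676 mol

6.68 mol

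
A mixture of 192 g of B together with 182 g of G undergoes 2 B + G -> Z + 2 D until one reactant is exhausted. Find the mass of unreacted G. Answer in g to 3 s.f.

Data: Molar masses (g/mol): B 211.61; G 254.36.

n(B) = 192.0 / 211.61 = 0.9073 mol
n(G) = 182.0 / 254.36 = 0.7155 mol
n/ν → B: 0.4537, G: 0.7155; B is limiting.
G consumed = (1/2) × 0.9073 = 0.4537 mol
G remaining = 0.7155 − 0.4537 = 0.2618 mol
mass = 0.2618 × 254.36 = 66.59 g

66.6 g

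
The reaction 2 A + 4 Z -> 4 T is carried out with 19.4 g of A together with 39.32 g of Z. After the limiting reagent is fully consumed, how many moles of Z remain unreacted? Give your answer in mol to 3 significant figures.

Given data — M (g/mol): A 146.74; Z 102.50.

n(A) = 19.40 / 146.74 = 0.1322 mol
n(Z) = 39.32 / 102.50 = 0.3836 mol
n/ν → A: 0.06610, Z: 0.09590; A is limiting.
Z consumed = (4/2) × 0.1322 = 0.2644 mol
Z remaining = 0.3836 − 0.2644 = 0.1192 mol

0.119 mol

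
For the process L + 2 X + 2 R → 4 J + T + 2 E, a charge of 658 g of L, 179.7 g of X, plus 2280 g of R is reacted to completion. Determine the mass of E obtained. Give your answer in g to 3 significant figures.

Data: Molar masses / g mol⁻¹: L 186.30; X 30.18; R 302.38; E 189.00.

1130 g

n(L) = 658.0 / 186.30 = 3.532 mol
n(X) = 179.7 / 30.18 = 5.954 mol
n(R) = 2280 / 302.38 = 7.540 mol
n/ν for L = 3.532/1 = 3.532
n/ν for X = 5.954/2 = 2.977
n/ν for R = 7.540/2 = 3.770
Smallest n/ν is X → limiting reagent.
n(E) = (2/2) × 5.954 = 5.954 mol
mass = 5.954 × 189.00 = 1125 g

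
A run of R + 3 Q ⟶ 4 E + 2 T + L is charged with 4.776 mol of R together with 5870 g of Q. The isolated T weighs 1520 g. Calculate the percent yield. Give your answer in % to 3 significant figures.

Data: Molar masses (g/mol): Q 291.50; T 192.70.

n(R) = 4.776 mol
n(Q) = 5870 / 291.50 = 20.14 mol
n/ν for R = 4.776/1 = 4.776
n/ν for Q = 20.14/3 = 6.713
Smallest n/ν is R → limiting reagent.
theoretical n(T) = (2/1) × 4.776 = 9.552 mol → 1841 g
% yield = 1520 / 1841 × 100 = 82.56 %

82.6 %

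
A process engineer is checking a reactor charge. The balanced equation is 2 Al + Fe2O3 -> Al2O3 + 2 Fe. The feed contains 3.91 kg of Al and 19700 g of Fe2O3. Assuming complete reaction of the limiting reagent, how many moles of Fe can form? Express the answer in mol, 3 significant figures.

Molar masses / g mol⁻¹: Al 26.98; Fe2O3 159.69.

145 mol

n(Al) = 3.910×1000 / 26.98 = 144.9 mol
n(Fe2O3) = 19700 / 159.69 = 123.4 mol
n/ν for Al = 144.9/2 = 72.45
n/ν for Fe2O3 = 123.4/1 = 123.4
Smallest n/ν is Al → limiting reagent.
n(Fe) = (2/2) × 144.9 = 144.9 mol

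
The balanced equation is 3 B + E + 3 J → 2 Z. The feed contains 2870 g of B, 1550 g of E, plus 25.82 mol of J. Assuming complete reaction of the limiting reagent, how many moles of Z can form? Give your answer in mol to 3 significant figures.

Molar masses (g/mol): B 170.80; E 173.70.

11.2 mol

n(B) = 2870 / 170.80 = 16.80 mol
n(E) = 1550 / 173.70 = 8.923 mol
n(J) = 25.82 mol
n/ν for B = 16.80/3 = 5.600
n/ν for E = 8.923/1 = 8.923
n/ν for J = 25.82/3 = 8.607
Smallest n/ν is B → limiting reagent.
n(Z) = (2/3) × 16.80 = 11.20 mol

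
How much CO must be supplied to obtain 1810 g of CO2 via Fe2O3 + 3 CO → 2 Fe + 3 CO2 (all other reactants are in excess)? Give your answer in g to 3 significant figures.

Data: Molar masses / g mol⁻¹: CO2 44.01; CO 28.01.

1150 g

n(CO2) = 1810 / 44.01 = 41.13 mol
n(CO) = (3/3) × 41.13 = 41.13 mol
mass = 41.13 × 28.01 = 1152 g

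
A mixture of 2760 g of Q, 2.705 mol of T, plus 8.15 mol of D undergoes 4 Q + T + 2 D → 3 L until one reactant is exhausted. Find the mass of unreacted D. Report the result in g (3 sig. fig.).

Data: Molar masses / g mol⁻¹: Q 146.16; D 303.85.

n(Q) = 2760 / 146.16 = 18.88 mol
n(T) = 2.705 mol
n(D) = 8.150 mol
n/ν for Q = 18.88/4 = 4.720
n/ν for T = 2.705/1 = 2.705
n/ν for D = 8.150/2 = 4.075
Smallest n/ν is T → limiting reagent.
D consumed = (2/1) × 2.705 = 5.410 mol
D remaining = 8.150 − 5.410 = 2.740 mol
mass = 2.740 × 303.85 = 832.5 g

833 g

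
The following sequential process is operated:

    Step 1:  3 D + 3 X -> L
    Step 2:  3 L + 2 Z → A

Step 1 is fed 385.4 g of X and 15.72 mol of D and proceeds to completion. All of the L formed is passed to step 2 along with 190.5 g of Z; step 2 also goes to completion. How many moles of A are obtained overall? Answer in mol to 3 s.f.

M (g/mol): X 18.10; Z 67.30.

1.42 mol

Step 1:
n(X) = 385.4 / 18.10 = 21.29 mol
n(D) = 15.72 mol
n/ν → X: 7.097, D: 5.240; D is limiting.
n(L) produced = (1/3) × 15.72 = 5.240 mol
Step 2:
n(L) available = 5.240 mol
n(Z) = 190.5 / 67.30 = 2.831 mol
n/ν → L: 1.747, Z: 1.416; Z is limiting.
n(A) = (1/2) × 2.831 = 1.416 mol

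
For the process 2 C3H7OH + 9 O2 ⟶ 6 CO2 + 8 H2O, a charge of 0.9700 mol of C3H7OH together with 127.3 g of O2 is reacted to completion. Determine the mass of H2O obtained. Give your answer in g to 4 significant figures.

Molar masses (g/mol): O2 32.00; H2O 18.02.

n(C3H7OH) = 0.9700 mol
n(O2) = 127.3 / 32.00 = 3.978 mol
n/ν for C3H7OH = 0.9700/2 = 0.4850
n/ν for O2 = 3.978/9 = 0.4420
Smallest n/ν is O2 → limiting reagent.
n(H2O) = (8/9) × 3.978 = 3.536 mol
mass = 3.536 × 18.02 = 63.72 g

63.72 g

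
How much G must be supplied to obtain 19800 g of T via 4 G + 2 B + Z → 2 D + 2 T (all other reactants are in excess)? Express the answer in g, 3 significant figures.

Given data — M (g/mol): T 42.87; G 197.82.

n(T) = 19800 / 42.87 = 461.9 mol
n(G) = (4/2) × 461.9 = 923.8 mol
mass = 923.8 × 197.82 = 182700 g

183000 g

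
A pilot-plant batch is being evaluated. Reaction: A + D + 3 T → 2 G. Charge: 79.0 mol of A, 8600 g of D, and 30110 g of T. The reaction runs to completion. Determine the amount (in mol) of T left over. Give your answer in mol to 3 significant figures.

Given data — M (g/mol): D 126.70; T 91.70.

125 mol

n(A) = 79.00 mol
n(D) = 8600 / 126.70 = 67.88 mol
n(T) = 30110 / 91.70 = 328.4 mol
n/ν → A: 79.00, D: 67.88, T: 109.5; D is limiting.
T consumed = (3/1) × 67.88 = 203.6 mol
T remaining = 328.4 − 203.6 = 124.8 mol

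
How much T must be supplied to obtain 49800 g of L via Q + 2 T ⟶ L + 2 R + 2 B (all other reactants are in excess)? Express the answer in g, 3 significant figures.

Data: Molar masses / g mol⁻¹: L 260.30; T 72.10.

n(L) = 49800 / 260.30 = 191.3 mol
n(T) = (2/1) × 191.3 = 382.6 mol
mass = 382.6 × 72.10 = 27590 g

27600 g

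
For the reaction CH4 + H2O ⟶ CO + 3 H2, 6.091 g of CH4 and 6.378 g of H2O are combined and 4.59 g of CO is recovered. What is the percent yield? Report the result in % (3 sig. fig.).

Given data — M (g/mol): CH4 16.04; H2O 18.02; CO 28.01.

46.3 %

n(CH4) = 6.091 / 16.04 = 0.3797 mol
n(H2O) = 6.378 / 18.02 = 0.3539 mol
n/ν for CH4 = 0.3797/1 = 0.3797
n/ν for H2O = 0.3539/1 = 0.3539
Smallest n/ν is H2O → limiting reagent.
theoretical n(CO) = (1/1) × 0.3539 = 0.3539 mol → 9.913 g
% yield = 4.59 / 9.913 × 100 = 46.30 %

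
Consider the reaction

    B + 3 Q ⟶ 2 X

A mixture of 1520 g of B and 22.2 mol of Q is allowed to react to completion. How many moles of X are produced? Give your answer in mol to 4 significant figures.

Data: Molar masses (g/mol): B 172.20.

n(B) = 1520 / 172.20 = 8.827 mol
n(Q) = 22.20 mol
n/ν → B: 8.827, Q: 7.400; Q is limiting.
n(X) = (2/3) × 22.20 = 14.80 mol

14.80 mol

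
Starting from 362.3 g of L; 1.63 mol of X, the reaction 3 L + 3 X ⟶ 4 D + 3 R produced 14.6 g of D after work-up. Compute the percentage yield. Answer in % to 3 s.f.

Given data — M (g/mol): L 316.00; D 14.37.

n(L) = 362.3 / 316.00 = 1.147 mol
n(X) = 1.630 mol
n/ν for L = 1.147/3 = 0.3823
n/ν for X = 1.630/3 = 0.5433
Smallest n/ν is L → limiting reagent.
theoretical n(D) = (4/3) × 1.147 = 1.529 mol → 21.97 g
% yield = 14.6 / 21.97 × 100 = 66.45 %

66.5 %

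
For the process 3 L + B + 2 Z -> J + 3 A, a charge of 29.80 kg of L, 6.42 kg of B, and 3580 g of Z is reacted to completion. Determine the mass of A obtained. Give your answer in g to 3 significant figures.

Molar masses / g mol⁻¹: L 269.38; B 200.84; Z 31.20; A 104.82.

n(L) = 29.80×1000 / 269.38 = 110.6 mol
n(B) = 6.420×1000 / 200.84 = 31.97 mol
n(Z) = 3580 / 31.20 = 114.7 mol
n/ν for L = 110.6/3 = 36.87
n/ν for B = 31.97/1 = 31.97
n/ν for Z = 114.7/2 = 57.35
Smallest n/ν is B → limiting reagent.
n(A) = (3/1) × 31.97 = 95.91 mol
mass = 95.91 × 104.82 = 10050 g

10100 g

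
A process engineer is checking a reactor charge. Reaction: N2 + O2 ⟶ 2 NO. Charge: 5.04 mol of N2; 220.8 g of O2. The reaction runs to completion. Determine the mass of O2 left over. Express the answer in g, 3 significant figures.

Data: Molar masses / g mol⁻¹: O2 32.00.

59.5 g

n(N2) = 5.040 mol
n(O2) = 220.8 / 32.00 = 6.900 mol
n/ν → N2: 5.040, O2: 6.900; N2 is limiting.
O2 consumed = (1/1) × 5.040 = 5.040 mol
O2 remaining = 6.900 − 5.040 = 1.860 mol
mass = 1.860 × 32.00 = 59.52 g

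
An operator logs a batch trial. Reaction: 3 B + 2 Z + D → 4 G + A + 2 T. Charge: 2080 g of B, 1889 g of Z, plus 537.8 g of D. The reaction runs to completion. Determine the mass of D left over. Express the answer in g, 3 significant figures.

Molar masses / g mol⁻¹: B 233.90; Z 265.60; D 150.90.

n(B) = 2080 / 233.90 = 8.893 mol
n(Z) = 1889 / 265.60 = 7.112 mol
n(D) = 537.8 / 150.90 = 3.564 mol
n/ν for B = 8.893/3 = 2.964
n/ν for Z = 7.112/2 = 3.556
n/ν for D = 3.564/1 = 3.564
Smallest n/ν is B → limiting reagent.
D consumed = (1/3) × 8.893 = 2.964 mol
D remaining = 3.564 − 2.964 = 0.6000 mol
mass = 0.6000 × 150.90 = 90.54 g

90.5 g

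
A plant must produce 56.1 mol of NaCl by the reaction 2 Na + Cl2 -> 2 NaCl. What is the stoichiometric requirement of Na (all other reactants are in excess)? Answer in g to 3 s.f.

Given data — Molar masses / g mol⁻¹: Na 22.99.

n(NaCl) = 56.10 mol
n(Na) = (2/2) × 56.10 = 56.10 mol
mass = 56.10 × 22.99 = 1290 g

1290 g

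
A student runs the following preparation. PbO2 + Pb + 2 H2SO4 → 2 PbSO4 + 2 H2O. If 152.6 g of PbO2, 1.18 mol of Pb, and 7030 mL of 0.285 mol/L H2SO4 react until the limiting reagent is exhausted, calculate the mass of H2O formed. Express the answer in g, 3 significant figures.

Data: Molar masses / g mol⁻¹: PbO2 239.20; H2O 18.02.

n(PbO2) = 152.6 / 239.20 = 0.6380 mol
n(Pb) = 1.180 mol
n(H2SO4) = 0.285 × 7030/1000 = 2.004 mol
n/ν for PbO2 = 0.6380/1 = 0.6380
n/ν for Pb = 1.180/1 = 1.180
n/ν for H2SO4 = 2.004/2 = 1.002
Smallest n/ν is PbO2 → limiting reagent.
n(H2O) = (2/1) × 0.6380 = 1.276 mol
mass = 1.276 × 18.02 = 22.99 g

23.0 g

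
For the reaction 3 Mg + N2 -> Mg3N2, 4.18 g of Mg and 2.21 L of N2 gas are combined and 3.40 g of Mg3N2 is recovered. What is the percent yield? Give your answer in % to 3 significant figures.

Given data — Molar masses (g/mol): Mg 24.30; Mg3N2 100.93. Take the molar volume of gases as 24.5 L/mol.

58.8 %

n(Mg) = 4.180 / 24.30 = 0.1720 mol
n(N2) = 2.210 / 24.5 = 0.09020 mol
n/ν → Mg: 0.05733, N2: 0.09020; Mg is limiting.
theoretical n(Mg3N2) = (1/3) × 0.1720 = 0.05733 mol → 5.786 g
% yield = 3.40 / 5.786 × 100 = 58.76 %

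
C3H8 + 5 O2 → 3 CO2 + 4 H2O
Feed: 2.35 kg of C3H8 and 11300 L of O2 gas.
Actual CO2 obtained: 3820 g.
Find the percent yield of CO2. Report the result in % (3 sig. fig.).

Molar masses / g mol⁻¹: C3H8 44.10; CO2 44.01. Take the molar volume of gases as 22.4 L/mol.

54.3 %

n(C3H8) = 2.350×1000 / 44.10 = 53.29 mol
n(O2) = 11300 / 22.4 = 504.5 mol
n/ν for C3H8 = 53.29/1 = 53.29
n/ν for O2 = 504.5/5 = 100.9
Smallest n/ν is C3H8 → limiting reagent.
theoretical n(CO2) = (3/1) × 53.29 = 159.9 mol → 7037 g
% yield = 3820 / 7037 × 100 = 54.28 %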